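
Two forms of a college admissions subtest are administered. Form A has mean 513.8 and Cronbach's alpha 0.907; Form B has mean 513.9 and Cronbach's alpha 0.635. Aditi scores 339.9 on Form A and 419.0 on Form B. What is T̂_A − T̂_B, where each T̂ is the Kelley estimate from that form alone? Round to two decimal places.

-97.57

T̂_A = 0.907(339.9) + 0.093(513.8) = 356.0727
T̂_B = 0.635(419.0) + 0.365(513.9) = 453.6385
T̂_A − T̂_B = -97.5658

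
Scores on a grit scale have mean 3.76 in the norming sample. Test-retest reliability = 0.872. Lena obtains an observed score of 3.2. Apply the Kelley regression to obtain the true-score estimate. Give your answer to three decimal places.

3.272

T̂ = 0.872(3.2) + 0.128(3.76) = 2.7904 + 0.48128 = 3.2717 → 3.272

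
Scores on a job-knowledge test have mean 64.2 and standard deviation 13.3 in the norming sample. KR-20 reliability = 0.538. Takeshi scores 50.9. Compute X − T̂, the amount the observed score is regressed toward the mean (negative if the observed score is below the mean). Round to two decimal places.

T̂ = 0.538(50.9) + 0.462(64.2) = 27.3842 + 29.6604 = 57.0446 → 57.045
X − T̂ = 50.9 − 57.045 = -6.145 → -6.14

-6.14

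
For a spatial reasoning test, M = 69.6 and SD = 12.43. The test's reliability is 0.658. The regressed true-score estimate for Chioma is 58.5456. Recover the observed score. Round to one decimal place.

T̂ = ρX + (1 − ρ)μ  ⇒  X = (T̂ − (1 − ρ)μ) / ρ
X = (58.5456 − 0.342 × 69.6) / 0.658 = (58.5456 − 23.8032) / 0.658 = 34.7424 / 0.658 = 52.800

52.8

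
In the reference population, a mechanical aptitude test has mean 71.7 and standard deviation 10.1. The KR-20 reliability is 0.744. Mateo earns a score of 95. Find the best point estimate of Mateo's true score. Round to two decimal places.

89.04

T̂ = 0.744(95) + 0.256(71.7) = 70.680 + 18.3552 = 89.035 → 89.04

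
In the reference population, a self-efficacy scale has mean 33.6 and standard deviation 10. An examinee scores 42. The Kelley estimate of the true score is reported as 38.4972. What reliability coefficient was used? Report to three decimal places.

0.583

T̂ = ρX + (1 − ρ)μ  ⇒  T̂ − μ = ρ(X − μ)
ρ = (T̂ − μ)/(X − μ) = (38.4972 − 33.6) / (42 − 33.6) = 4.8972 / 8.4 = 0.58300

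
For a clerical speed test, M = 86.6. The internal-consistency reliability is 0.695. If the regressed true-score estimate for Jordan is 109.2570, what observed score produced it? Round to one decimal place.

T̂ = ρX + (1 − ρ)μ  ⇒  X = (T̂ − (1 − ρ)μ) / ρ
X = (109.2570 − 0.305 × 86.6) / 0.695 = (109.2570 − 26.4130) / 0.695 = 82.8440 / 0.695 = 119.200

119.2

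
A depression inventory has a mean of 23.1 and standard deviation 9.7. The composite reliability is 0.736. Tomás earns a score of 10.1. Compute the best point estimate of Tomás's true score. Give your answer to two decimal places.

Weight the observed score by reliability and the mean by (1 − reliability): T̂ = 0.736·10.1 + 0.264·23.1 = 7.4336 + 6.0984 = 13.532.

13.53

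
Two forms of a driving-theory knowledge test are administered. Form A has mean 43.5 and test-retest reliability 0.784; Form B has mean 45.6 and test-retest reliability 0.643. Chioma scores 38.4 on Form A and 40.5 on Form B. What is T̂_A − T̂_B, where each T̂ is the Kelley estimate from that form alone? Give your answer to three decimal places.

-2.819

T̂_A = 0.784(38.4) + 0.216(43.5) = 39.50160
T̂_B = 0.643(40.5) + 0.357(45.6) = 42.32070
T̂_A − T̂_B = -2.81910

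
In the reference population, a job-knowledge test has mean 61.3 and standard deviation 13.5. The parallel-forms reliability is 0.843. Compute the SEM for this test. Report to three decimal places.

SEM = SD · √(1 − ρ) = 13.5 × √0.157 = 13.5 × 0.3962 = 5.3491

5.349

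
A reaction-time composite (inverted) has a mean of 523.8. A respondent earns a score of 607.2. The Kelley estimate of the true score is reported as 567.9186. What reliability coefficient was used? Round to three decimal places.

0.529

T̂ = ρX + (1 − ρ)μ  ⇒  T̂ − μ = ρ(X − μ)
ρ = (T̂ − μ)/(X − μ) = (567.9186 − 523.8) / (607.2 − 523.8) = 44.1186 / 83.4 = 0.52900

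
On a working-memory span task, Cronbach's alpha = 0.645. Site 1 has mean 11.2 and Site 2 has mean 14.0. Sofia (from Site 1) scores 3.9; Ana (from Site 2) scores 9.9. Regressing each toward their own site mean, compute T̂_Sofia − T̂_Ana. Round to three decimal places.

T̂_Sofia = 0.645(3.9) + 0.355(11.2) = 6.49150
T̂_Ana = 0.645(9.9) + 0.355(14.0) = 11.35550
Difference = 6.49150 − 11.35550 = -4.86400

-4.864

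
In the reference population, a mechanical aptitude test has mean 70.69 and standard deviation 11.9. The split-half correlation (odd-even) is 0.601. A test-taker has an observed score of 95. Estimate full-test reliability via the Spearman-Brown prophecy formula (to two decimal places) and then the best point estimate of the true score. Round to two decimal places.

Spearman-Brown: ρ = 2r/(1 + r) = 2(0.601)/(1 + 0.601) = 1.2020/1.601 = 0.7508 → 0.75
Kelley's formula gives T̂ = 0.75·95 + 0.25·70.69 = 71.25 + 17.6725 = 88.922.

88.92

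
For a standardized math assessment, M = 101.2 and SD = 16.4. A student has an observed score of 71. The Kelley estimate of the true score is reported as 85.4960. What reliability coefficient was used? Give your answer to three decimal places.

T̂ = ρX + (1 − ρ)μ  ⇒  T̂ − μ = ρ(X − μ)
ρ = (T̂ − μ)/(X − μ) = (85.4960 − 101.2) / (71 − 101.2) = -15.7040 / -30.2 = 0.52000

0.520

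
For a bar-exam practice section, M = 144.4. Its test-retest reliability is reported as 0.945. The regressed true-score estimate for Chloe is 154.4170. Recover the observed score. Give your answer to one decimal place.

155.0

T̂ = ρX + (1 − ρ)μ  ⇒  X = (T̂ − (1 − ρ)μ) / ρ
X = (154.4170 − 0.055 × 144.4) / 0.945 = (154.4170 − 7.9420) / 0.945 = 146.4750 / 0.945 = 155.000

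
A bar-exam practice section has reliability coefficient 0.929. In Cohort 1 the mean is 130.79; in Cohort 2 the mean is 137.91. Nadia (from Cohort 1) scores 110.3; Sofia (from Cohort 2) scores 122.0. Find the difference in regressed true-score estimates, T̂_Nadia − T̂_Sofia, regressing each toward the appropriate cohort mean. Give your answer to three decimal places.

T̂_Nadia = 0.929(110.3) + 0.071(130.79) = 111.75479
T̂_Sofia = 0.929(122.0) + 0.071(137.91) = 123.12961
Difference = 111.75479 − 123.12961 = -11.37482

-11.375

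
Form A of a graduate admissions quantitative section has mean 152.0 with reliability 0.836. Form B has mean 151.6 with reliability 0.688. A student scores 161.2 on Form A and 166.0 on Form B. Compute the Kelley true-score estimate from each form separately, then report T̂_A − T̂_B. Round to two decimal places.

-1.82

T̂_A = 0.836(161.2) + 0.164(152.0) = 159.6912
T̂_B = 0.688(166.0) + 0.312(151.6) = 161.5072
T̂_A − T̂_B = -1.8160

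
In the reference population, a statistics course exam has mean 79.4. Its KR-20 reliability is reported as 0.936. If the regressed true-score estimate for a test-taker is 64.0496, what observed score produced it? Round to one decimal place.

T̂ = ρX + (1 − ρ)μ  ⇒  X = (T̂ − (1 − ρ)μ) / ρ
X = (64.0496 − 0.064 × 79.4) / 0.936 = (64.0496 − 5.0816) / 0.936 = 58.9680 / 0.936 = 63.000

63.0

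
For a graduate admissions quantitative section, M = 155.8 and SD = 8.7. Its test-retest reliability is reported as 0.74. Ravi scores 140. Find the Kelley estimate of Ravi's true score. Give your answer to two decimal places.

144.11

T̂ = 0.74(140) + 0.26(155.8) = 103.60 + 40.508 = 144.108 → 144.11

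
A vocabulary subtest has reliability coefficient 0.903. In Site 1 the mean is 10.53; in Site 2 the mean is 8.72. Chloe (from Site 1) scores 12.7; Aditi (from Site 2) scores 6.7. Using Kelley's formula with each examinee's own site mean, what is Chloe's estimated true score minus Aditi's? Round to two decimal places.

5.59

T̂_Chloe = 0.903(12.7) + 0.097(10.53) = 12.4895
T̂_Aditi = 0.903(6.7) + 0.097(8.72) = 6.8959
Difference = 12.4895 − 6.8959 = 5.5936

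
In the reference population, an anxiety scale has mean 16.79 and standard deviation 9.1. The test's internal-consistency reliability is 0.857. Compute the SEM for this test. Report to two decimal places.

3.44

SEM = SD · √(1 − ρ) = 9.1 × √0.143 = 9.1 × 0.3782 = 3.441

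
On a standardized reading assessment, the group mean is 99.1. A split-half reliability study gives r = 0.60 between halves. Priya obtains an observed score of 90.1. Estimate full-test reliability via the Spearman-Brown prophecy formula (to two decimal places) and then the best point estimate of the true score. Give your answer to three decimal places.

Spearman-Brown: ρ = 2r/(1 + r) = 2(0.60)/(1 + 0.60) = 1.200/1.60 = 0.7500 → 0.75
T̂ = ρX + (1 − ρ)μ
  = 0.75 × 90.1 + 0.25 × 99.1
  = 67.575 + 24.775
  = 92.3500
  ≈ 92.350

92.350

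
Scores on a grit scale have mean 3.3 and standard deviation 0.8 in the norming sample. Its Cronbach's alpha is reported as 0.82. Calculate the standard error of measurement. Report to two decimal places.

0.34

SEM = SD · √(1 − ρ) = 0.8 × √0.18 = 0.8 × 0.4243 = 0.339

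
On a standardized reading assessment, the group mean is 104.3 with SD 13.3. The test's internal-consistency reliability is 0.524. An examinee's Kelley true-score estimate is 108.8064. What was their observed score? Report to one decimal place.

T̂ = ρX + (1 − ρ)μ  ⇒  X = (T̂ − (1 − ρ)μ) / ρ
X = (108.8064 − 0.476 × 104.3) / 0.524 = (108.8064 − 49.6468) / 0.524 = 59.1596 / 0.524 = 112.900

112.9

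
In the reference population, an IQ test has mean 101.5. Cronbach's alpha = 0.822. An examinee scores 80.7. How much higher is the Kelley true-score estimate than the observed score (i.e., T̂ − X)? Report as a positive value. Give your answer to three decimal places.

T̂ = 0.822(80.7) + 0.178(101.5) = 66.3354 + 18.0670 = 84.40240 → 84.4024
T̂ − X = 84.4024 − 80.7 = 3.7024 → 3.702

3.702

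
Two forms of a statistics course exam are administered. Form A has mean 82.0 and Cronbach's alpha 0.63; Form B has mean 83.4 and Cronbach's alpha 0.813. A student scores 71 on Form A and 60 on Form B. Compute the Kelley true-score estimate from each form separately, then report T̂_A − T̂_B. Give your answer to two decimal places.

T̂_A = 0.63(71) + 0.37(82.0) = 75.0700
T̂_B = 0.813(60) + 0.187(83.4) = 64.3758
T̂_A − T̂_B = 10.6942

10.69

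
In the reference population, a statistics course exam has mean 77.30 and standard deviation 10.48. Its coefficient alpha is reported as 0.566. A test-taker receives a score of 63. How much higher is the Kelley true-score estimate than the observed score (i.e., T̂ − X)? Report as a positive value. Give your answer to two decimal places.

6.21

T̂ = ρX + (1 − ρ)μ
  = 0.566 × 63 + 0.434 × 77.30
  = 35.658 + 33.54820
  = 69.2062
  ≈ 69.206
T̂ − X = 69.206 − 63 = 6.206 → 6.21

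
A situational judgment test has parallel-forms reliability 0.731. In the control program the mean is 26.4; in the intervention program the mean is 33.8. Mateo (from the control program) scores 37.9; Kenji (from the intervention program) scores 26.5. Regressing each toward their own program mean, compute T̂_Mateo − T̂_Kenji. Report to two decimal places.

6.34

T̂_Mateo = 0.731(37.9) + 0.269(26.4) = 34.8065
T̂_Kenji = 0.731(26.5) + 0.269(33.8) = 28.4637
Difference = 34.8065 − 28.4637 = 6.3428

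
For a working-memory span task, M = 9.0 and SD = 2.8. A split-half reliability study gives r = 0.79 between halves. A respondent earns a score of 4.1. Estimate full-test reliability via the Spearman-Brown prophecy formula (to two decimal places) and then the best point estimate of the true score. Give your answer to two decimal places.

4.69

Spearman-Brown: ρ = 2r/(1 + r) = 2(0.79)/(1 + 0.79) = 1.580/1.79 = 0.8827 → 0.88
T̂ = ρX + (1 − ρ)μ
  = 0.88 × 4.1 + 0.12 × 9.0
  = 3.608 + 1.080
  = 4.688
  ≈ 4.69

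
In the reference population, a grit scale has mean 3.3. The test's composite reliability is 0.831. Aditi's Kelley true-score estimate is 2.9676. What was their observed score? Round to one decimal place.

T̂ = ρX + (1 − ρ)μ  ⇒  X = (T̂ − (1 − ρ)μ) / ρ
X = (2.9676 − 0.169 × 3.3) / 0.831 = (2.9676 − 0.5577) / 0.831 = 2.4099 / 0.831 = 2.900

2.9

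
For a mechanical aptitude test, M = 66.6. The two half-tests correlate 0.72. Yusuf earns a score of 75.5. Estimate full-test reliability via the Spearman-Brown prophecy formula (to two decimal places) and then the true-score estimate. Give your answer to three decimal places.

Spearman-Brown: ρ = 2r/(1 + r) = 2(0.72)/(1 + 0.72) = 1.440/1.72 = 0.8372 → 0.84
T̂ = 0.84(75.5) + 0.16(66.6) = 63.420 + 10.656 = 74.0760 → 74.076

74.076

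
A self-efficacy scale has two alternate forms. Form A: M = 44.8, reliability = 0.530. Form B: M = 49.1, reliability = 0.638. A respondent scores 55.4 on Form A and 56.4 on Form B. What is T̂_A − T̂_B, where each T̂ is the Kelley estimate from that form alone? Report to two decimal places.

T̂_A = 0.530(55.4) + 0.470(44.8) = 50.4180
T̂_B = 0.638(56.4) + 0.362(49.1) = 53.7574
T̂_A − T̂_B = -3.3394

-3.34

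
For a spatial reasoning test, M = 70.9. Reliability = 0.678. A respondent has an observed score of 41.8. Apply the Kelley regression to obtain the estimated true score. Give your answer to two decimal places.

51.17

T̂ = ρX + (1 − ρ)μ
  = 0.678 × 41.8 + 0.322 × 70.9
  = 28.3404 + 22.8298
  = 51.170
  ≈ 51.17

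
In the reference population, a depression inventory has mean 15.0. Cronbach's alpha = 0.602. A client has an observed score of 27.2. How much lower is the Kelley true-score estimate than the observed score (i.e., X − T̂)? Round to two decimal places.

Weight the observed score by reliability and the mean by (1 − reliability): T̂ = 0.602·27.2 + 0.398·15.0 = 16.3744 + 5.9700 = 22.3444.
X − T̂ = 27.2 − 22.344 = 4.856 → 4.86

4.86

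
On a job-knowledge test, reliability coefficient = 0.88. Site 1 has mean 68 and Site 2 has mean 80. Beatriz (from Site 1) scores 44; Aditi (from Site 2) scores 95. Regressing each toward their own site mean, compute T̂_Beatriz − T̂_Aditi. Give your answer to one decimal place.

T̂_Beatriz = 0.88(44) + 0.12(68) = 46.880
T̂_Aditi = 0.88(95) + 0.12(80) = 93.200
Difference = 46.880 − 93.200 = -46.320

-46.3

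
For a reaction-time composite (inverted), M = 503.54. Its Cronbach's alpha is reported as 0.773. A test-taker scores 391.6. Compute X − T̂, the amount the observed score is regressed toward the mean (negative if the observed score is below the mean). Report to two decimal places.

T̂ = 0.773(391.6) + 0.227(503.54) = 302.7068 + 114.30358 = 417.0104 → 417.010
X − T̂ = 391.6 − 417.010 = -25.410 → -25.41

-25.41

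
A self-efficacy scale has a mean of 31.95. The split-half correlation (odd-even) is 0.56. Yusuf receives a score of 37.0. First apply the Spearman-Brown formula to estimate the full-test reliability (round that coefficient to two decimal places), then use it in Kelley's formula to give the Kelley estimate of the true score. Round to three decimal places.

Spearman-Brown: ρ = 2r/(1 + r) = 2(0.56)/(1 + 0.56) = 1.120/1.56 = 0.7179 → 0.72
Weight the observed score by reliability and the mean by (1 − reliability): T̂ = 0.72·37.0 + 0.28·31.95 = 26.640 + 8.9460 = 35.5860.

35.586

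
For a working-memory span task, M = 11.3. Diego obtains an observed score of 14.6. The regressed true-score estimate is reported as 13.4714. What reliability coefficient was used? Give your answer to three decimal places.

0.658

T̂ = ρX + (1 − ρ)μ  ⇒  T̂ − μ = ρ(X − μ)
ρ = (T̂ − μ)/(X − μ) = (13.4714 − 11.3) / (14.6 − 11.3) = 2.1714 / 3.3 = 0.65800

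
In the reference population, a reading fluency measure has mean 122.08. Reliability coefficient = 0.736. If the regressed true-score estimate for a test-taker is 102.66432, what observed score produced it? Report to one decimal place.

95.7

T̂ = ρX + (1 − ρ)μ  ⇒  X = (T̂ − (1 − ρ)μ) / ρ
X = (102.66432 − 0.264 × 122.08) / 0.736 = (102.66432 − 32.22912) / 0.736 = 70.43520 / 0.736 = 95.700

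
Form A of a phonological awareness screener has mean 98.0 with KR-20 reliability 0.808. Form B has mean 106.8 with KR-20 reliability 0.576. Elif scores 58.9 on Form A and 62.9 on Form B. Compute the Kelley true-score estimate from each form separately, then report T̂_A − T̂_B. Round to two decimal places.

T̂_A = 0.808(58.9) + 0.192(98.0) = 66.4072
T̂_B = 0.576(62.9) + 0.424(106.8) = 81.5136
T̂_A − T̂_B = -15.1064

-15.11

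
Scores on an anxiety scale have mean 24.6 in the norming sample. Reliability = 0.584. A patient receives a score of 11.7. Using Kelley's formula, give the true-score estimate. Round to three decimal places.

Weight the observed score by reliability and the mean by (1 − reliability): T̂ = 0.584·11.7 + 0.416·24.6 = 6.8328 + 10.2336 = 17.0664.

17.066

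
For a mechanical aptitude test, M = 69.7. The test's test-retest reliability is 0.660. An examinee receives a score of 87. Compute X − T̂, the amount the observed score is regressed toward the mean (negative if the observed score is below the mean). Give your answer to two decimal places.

T̂ = ρX + (1 − ρ)μ
  = 0.660 × 87 + 0.340 × 69.7
  = 57.420 + 23.6980
  = 81.1180
  ≈ 81.118
X − T̂ = 87 − 81.118 = 5.882 → 5.88

5.88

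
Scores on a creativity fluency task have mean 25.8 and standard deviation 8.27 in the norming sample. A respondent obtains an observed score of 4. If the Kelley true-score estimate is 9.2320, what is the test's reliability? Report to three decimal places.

0.760

T̂ = ρX + (1 − ρ)μ  ⇒  T̂ − μ = ρ(X − μ)
ρ = (T̂ − μ)/(X − μ) = (9.2320 − 25.8) / (4 − 25.8) = -16.5680 / -21.8 = 0.76000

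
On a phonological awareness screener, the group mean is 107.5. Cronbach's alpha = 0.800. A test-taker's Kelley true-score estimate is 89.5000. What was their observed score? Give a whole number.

85

T̂ = ρX + (1 − ρ)μ  ⇒  X = (T̂ − (1 − ρ)μ) / ρ
X = (89.5000 − 0.200 × 107.5) / 0.800 = (89.5000 − 21.5000) / 0.800 = 68.0000 / 0.800 = 85.00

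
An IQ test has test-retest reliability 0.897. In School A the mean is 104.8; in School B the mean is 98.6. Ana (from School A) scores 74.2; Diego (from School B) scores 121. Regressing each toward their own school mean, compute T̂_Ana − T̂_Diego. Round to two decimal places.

-41.34

T̂_Ana = 0.897(74.2) + 0.103(104.8) = 77.3518
T̂_Diego = 0.897(121) + 0.103(98.6) = 118.6928
Difference = 77.3518 − 118.6928 = -41.3410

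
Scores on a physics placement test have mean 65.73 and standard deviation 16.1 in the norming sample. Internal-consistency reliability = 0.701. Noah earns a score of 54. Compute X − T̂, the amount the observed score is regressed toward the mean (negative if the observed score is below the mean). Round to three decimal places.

-3.507

Weight the observed score by reliability and the mean by (1 − reliability): T̂ = 0.701·54 + 0.299·65.73 = 37.854 + 19.65327 = 57.50727.
X − T̂ = 54 − 57.5073 = -3.5073 → -3.507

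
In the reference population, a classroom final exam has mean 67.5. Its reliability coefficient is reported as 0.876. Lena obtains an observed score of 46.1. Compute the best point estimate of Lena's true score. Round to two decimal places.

Weight the observed score by reliability and the mean by (1 − reliability): T̂ = 0.876·46.1 + 0.124·67.5 = 40.3836 + 8.3700 = 48.754.

48.75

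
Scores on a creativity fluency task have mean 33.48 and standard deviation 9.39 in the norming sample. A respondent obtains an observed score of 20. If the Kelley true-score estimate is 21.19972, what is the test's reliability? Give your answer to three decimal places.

T̂ = ρX + (1 − ρ)μ  ⇒  T̂ − μ = ρ(X − μ)
ρ = (T̂ − μ)/(X − μ) = (21.19972 − 33.48) / (20 − 33.48) = -12.28028 / -13.48 = 0.91100

0.911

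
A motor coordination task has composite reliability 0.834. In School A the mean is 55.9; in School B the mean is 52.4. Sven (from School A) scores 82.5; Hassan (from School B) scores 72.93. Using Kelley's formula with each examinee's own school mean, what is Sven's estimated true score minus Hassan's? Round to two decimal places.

T̂_Sven = 0.834(82.5) + 0.166(55.9) = 78.0844
T̂_Hassan = 0.834(72.93) + 0.166(52.4) = 69.5220
Difference = 78.0844 − 69.5220 = 8.5624

8.56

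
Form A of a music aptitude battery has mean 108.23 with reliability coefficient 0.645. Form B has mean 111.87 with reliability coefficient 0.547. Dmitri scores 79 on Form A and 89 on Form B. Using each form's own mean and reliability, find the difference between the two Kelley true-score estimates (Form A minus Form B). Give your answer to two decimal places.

-9.98

T̂_A = 0.645(79) + 0.355(108.23) = 89.3766
T̂_B = 0.547(89) + 0.453(111.87) = 99.3601
T̂_A − T̂_B = -9.9835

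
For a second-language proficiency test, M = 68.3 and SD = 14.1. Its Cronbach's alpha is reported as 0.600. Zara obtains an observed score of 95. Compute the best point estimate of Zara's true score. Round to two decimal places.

84.32

T̂ = 0.600(95) + 0.400(68.3) = 57.000 + 27.3200 = 84.320 → 84.32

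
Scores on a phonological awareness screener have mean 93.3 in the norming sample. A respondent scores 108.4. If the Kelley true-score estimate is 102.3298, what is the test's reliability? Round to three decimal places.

0.598

T̂ = ρX + (1 − ρ)μ  ⇒  T̂ − μ = ρ(X − μ)
ρ = (T̂ − μ)/(X − μ) = (102.3298 − 93.3) / (108.4 − 93.3) = 9.0298 / 15.1 = 0.59800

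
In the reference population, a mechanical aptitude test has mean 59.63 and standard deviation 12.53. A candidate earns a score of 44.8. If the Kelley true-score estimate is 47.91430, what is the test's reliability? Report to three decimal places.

T̂ = ρX + (1 − ρ)μ  ⇒  T̂ − μ = ρ(X − μ)
ρ = (T̂ − μ)/(X − μ) = (47.91430 − 59.63) / (44.8 − 59.63) = -11.71570 / -14.83 = 0.79000

0.790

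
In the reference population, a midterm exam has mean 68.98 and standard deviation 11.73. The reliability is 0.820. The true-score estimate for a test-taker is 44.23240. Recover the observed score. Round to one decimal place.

T̂ = ρX + (1 − ρ)μ  ⇒  X = (T̂ − (1 − ρ)μ) / ρ
X = (44.23240 − 0.180 × 68.98) / 0.820 = (44.23240 − 12.41640) / 0.820 = 31.81600 / 0.820 = 38.800

38.8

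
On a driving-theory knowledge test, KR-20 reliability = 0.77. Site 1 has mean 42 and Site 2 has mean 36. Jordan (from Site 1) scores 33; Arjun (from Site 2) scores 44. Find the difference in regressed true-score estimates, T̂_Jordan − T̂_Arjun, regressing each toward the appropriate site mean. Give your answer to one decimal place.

T̂_Jordan = 0.77(33) + 0.23(42) = 35.070
T̂_Arjun = 0.77(44) + 0.23(36) = 42.160
Difference = 35.070 − 42.160 = -7.090

-7.1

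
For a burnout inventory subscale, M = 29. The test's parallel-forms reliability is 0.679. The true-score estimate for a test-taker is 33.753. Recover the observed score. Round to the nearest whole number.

T̂ = ρX + (1 − ρ)μ  ⇒  X = (T̂ − (1 − ρ)μ) / ρ
X = (33.753 − 0.321 × 29) / 0.679 = (33.753 − 9.309) / 0.679 = 24.444 / 0.679 = 36.00

36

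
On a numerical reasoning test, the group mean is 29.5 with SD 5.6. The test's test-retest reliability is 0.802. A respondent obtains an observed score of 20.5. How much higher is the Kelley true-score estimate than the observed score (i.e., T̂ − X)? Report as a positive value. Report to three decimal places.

1.782

T̂ = ρX + (1 − ρ)μ
  = 0.802 × 20.5 + 0.198 × 29.5
  = 16.4410 + 5.8410
  = 22.28200
  ≈ 22.2820
T̂ − X = 22.2820 − 20.5 = 1.7820 → 1.782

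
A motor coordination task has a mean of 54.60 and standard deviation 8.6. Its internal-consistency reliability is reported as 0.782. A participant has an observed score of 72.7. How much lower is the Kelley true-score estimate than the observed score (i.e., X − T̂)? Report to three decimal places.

3.946

T̂ = ρX + (1 − ρ)μ
  = 0.782 × 72.7 + 0.218 × 54.60
  = 56.8514 + 11.90280
  = 68.75420
  ≈ 68.7542
X − T̂ = 72.7 − 68.7542 = 3.9458 → 3.946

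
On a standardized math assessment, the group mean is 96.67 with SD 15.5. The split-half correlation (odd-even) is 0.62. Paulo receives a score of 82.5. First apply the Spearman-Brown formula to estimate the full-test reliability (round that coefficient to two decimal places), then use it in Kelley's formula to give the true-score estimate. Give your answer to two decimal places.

Spearman-Brown: ρ = 2r/(1 + r) = 2(0.62)/(1 + 0.62) = 1.240/1.62 = 0.7654 → 0.77
T̂ = ρX + (1 − ρ)μ
  = 0.77 × 82.5 + 0.23 × 96.67
  = 63.525 + 22.2341
  = 85.759
  ≈ 85.76

85.76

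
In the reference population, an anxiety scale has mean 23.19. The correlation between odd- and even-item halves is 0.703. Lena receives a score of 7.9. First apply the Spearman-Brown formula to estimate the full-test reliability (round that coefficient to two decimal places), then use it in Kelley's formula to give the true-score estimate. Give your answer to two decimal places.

10.50

Spearman-Brown: ρ = 2r/(1 + r) = 2(0.703)/(1 + 0.703) = 1.4060/1.703 = 0.8256 → 0.83
T̂ = 0.83(7.9) + 0.17(23.19) = 6.557 + 3.9423 = 10.499 → 10.50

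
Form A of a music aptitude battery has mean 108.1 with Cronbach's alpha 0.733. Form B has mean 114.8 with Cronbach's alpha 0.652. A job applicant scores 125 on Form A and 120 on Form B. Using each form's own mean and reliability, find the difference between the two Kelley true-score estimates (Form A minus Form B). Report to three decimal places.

T̂_A = 0.733(125) + 0.267(108.1) = 120.48770
T̂_B = 0.652(120) + 0.348(114.8) = 118.19040
T̂_A − T̂_B = 2.29730

2.297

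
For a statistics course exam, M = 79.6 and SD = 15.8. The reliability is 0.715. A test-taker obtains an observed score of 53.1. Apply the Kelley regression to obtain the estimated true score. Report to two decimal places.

60.65

T̂ = ρX + (1 − ρ)μ
  = 0.715 × 53.1 + 0.285 × 79.6
  = 37.9665 + 22.6860
  = 60.652
  ≈ 60.65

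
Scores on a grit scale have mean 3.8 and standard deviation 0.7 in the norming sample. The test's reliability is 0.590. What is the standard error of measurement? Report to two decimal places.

0.45

SEM = SD · √(1 − ρ) = 0.7 × √0.410 = 0.7 × 0.6403 = 0.448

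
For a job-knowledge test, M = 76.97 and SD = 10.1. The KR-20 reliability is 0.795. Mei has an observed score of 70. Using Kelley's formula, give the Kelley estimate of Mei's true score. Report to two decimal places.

T̂ = 0.795(70) + 0.205(76.97) = 55.650 + 15.77885 = 71.429 → 71.43

71.43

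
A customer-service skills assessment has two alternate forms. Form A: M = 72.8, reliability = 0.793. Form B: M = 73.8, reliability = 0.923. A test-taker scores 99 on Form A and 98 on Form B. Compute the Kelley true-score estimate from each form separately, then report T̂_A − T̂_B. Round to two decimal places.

-2.56

T̂_A = 0.793(99) + 0.207(72.8) = 93.5766
T̂_B = 0.923(98) + 0.077(73.8) = 96.1366
T̂_A − T̂_B = -2.5600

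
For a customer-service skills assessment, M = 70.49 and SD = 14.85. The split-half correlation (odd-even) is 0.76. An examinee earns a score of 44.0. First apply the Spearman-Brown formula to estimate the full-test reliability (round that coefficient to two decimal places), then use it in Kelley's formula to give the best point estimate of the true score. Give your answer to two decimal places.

Spearman-Brown: ρ = 2r/(1 + r) = 2(0.76)/(1 + 0.76) = 1.520/1.76 = 0.8636 → 0.86
T̂ = ρX + (1 − ρ)μ
  = 0.86 × 44.0 + 0.14 × 70.49
  = 37.840 + 9.8686
  = 47.709
  ≈ 47.71

47.71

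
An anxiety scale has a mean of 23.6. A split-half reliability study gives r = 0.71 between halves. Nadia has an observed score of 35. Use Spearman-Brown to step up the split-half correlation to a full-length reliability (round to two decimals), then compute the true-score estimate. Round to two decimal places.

Spearman-Brown: ρ = 2r/(1 + r) = 2(0.71)/(1 + 0.71) = 1.420/1.71 = 0.8304 → 0.83
T̂ = 0.83(35) + 0.17(23.6) = 29.05 + 4.012 = 33.062 → 33.06

33.06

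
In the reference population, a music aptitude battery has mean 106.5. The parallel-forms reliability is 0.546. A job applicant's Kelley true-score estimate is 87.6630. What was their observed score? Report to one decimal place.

T̂ = ρX + (1 − ρ)μ  ⇒  X = (T̂ − (1 − ρ)μ) / ρ
X = (87.6630 − 0.454 × 106.5) / 0.546 = (87.6630 − 48.3510) / 0.546 = 39.3120 / 0.546 = 72.000

72.0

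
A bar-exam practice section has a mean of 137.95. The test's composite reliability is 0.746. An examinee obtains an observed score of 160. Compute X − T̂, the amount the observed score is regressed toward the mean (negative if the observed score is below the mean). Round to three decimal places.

Regress the observed score toward the mean by the unreliability: T̂ = 0.746·160 + 0.254·137.95 = 119.360 + 35.03930 = 154.39930.
X − T̂ = 160 − 154.3993 = 5.6007 → 5.601

5.601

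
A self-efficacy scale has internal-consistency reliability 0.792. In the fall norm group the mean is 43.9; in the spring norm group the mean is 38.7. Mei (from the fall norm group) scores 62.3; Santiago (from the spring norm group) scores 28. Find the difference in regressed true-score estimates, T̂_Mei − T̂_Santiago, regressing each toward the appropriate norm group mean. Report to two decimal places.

28.25

T̂_Mei = 0.792(62.3) + 0.208(43.9) = 58.4728
T̂_Santiago = 0.792(28) + 0.208(38.7) = 30.2256
Difference = 58.4728 − 30.2256 = 28.2472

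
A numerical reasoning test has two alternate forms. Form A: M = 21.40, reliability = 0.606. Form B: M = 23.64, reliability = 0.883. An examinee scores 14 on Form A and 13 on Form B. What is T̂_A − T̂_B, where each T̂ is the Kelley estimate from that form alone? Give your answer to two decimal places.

T̂_A = 0.606(14) + 0.394(21.40) = 16.9156
T̂_B = 0.883(13) + 0.117(23.64) = 14.2449
T̂_A − T̂_B = 2.6707

2.67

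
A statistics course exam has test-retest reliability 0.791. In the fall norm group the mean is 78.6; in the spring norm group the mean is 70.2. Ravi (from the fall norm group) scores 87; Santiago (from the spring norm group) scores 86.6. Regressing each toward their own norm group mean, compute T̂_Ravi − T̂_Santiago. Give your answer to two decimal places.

2.07

T̂_Ravi = 0.791(87) + 0.209(78.6) = 85.2444
T̂_Santiago = 0.791(86.6) + 0.209(70.2) = 83.1724
Difference = 85.2444 − 83.1724 = 2.0720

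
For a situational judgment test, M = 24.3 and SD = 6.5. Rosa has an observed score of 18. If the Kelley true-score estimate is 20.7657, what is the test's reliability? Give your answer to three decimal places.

0.561

T̂ = ρX + (1 − ρ)μ  ⇒  T̂ − μ = ρ(X − μ)
ρ = (T̂ − μ)/(X − μ) = (20.7657 − 24.3) / (18 − 24.3) = -3.5343 / -6.3 = 0.56100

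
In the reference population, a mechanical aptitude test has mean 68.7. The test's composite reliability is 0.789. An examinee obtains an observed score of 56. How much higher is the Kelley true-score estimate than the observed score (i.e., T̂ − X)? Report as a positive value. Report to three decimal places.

T̂ = ρX + (1 − ρ)μ
  = 0.789 × 56 + 0.211 × 68.7
  = 44.184 + 14.4957
  = 58.67970
  ≈ 58.6797
T̂ − X = 58.6797 − 56 = 2.6797 → 2.680

2.680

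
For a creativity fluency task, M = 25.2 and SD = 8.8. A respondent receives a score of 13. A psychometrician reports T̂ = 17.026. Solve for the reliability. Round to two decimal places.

0.67

T̂ = ρX + (1 − ρ)μ  ⇒  T̂ − μ = ρ(X − μ)
ρ = (T̂ − μ)/(X − μ) = (17.026 − 25.2) / (13 − 25.2) = -8.174 / -12.2 = 0.6700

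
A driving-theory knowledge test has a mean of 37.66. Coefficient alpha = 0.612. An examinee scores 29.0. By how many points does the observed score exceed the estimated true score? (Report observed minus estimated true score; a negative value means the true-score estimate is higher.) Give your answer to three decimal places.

Weight the observed score by reliability and the mean by (1 − reliability): T̂ = 0.612·29.0 + 0.388·37.66 = 17.7480 + 14.61208 = 32.36008.
X − T̂ = 29.0 − 32.3601 = -3.3601 → -3.360

-3.360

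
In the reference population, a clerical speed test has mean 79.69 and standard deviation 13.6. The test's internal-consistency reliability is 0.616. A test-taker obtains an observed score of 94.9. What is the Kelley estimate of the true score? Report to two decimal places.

Weight the observed score by reliability and the mean by (1 − reliability): T̂ = 0.616·94.9 + 0.384·79.69 = 58.4584 + 30.60096 = 89.059.

89.06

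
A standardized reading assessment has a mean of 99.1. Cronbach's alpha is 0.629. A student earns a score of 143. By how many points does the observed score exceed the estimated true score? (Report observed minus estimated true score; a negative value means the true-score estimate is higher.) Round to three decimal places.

16.287

Kelley's formula gives T̂ = 0.629·143 + 0.371·99.1 = 89.947 + 36.7661 = 126.71310.
X − T̂ = 143 − 126.7131 = 16.2869 → 16.287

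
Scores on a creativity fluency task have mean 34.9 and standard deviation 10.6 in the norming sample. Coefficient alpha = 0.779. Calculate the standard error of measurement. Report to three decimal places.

SEM = SD · √(1 − ρ) = 10.6 × √0.221 = 10.6 × 0.4701 = 4.9831

4.983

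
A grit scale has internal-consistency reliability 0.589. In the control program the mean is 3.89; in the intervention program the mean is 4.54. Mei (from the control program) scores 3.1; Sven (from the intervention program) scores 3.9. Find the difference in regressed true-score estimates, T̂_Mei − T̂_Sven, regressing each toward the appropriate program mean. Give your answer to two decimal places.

-0.74

T̂_Mei = 0.589(3.1) + 0.411(3.89) = 3.4247
T̂_Sven = 0.589(3.9) + 0.411(4.54) = 4.1630
Difference = 3.4247 − 4.1630 = -0.7384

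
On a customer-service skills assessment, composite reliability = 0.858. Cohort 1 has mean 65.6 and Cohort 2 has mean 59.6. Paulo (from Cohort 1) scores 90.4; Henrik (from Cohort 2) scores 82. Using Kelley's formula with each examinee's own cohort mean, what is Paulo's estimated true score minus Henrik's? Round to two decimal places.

8.06

T̂_Paulo = 0.858(90.4) + 0.142(65.6) = 86.8784
T̂_Henrik = 0.858(82) + 0.142(59.6) = 78.8192
Difference = 86.8784 − 78.8192 = 8.0592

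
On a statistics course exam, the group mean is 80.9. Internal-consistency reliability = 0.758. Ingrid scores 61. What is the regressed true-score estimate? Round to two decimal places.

65.82

T̂ = ρX + (1 − ρ)μ
  = 0.758 × 61 + 0.242 × 80.9
  = 46.238 + 19.5778
  = 65.816
  ≈ 65.82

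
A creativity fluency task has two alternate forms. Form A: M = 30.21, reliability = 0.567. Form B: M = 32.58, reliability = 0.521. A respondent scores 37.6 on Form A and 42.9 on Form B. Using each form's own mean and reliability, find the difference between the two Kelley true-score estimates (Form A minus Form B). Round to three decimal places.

T̂_A = 0.567(37.6) + 0.433(30.21) = 34.40013
T̂_B = 0.521(42.9) + 0.479(32.58) = 37.95672
T̂_A − T̂_B = -3.55659

-3.557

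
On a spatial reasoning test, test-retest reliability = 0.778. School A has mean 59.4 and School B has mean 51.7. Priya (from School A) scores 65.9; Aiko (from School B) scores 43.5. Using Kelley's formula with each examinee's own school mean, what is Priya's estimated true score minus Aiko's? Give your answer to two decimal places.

T̂_Priya = 0.778(65.9) + 0.222(59.4) = 64.4570
T̂_Aiko = 0.778(43.5) + 0.222(51.7) = 45.3204
Difference = 64.4570 − 45.3204 = 19.1366

19.14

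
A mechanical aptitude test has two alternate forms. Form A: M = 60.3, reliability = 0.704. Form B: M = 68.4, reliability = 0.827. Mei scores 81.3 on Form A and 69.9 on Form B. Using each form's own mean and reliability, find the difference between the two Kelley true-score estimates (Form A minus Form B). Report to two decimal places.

T̂_A = 0.704(81.3) + 0.296(60.3) = 75.0840
T̂_B = 0.827(69.9) + 0.173(68.4) = 69.6405
T̂_A − T̂_B = 5.4435

5.44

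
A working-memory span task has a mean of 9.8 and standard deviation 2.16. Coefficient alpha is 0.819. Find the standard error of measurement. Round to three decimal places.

0.919

SEM = SD · √(1 − ρ) = 2.16 × √0.181 = 2.16 × 0.4254 = 0.9190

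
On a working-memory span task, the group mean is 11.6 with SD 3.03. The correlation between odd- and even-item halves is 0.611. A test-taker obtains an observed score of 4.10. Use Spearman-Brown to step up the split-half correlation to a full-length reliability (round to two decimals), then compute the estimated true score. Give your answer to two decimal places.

Spearman-Brown: ρ = 2r/(1 + r) = 2(0.611)/(1 + 0.611) = 1.2220/1.611 = 0.7585 → 0.76
T̂ = 0.76(4.10) + 0.24(11.6) = 3.1160 + 2.784 = 5.900 → 5.90

5.90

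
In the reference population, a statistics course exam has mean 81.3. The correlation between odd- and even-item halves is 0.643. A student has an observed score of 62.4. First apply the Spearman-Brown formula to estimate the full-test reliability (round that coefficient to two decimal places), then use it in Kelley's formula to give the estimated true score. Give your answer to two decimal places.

Spearman-Brown: ρ = 2r/(1 + r) = 2(0.643)/(1 + 0.643) = 1.2860/1.643 = 0.7827 → 0.78
T̂ = 0.78(62.4) + 0.22(81.3) = 48.672 + 17.886 = 66.558 → 66.56

66.56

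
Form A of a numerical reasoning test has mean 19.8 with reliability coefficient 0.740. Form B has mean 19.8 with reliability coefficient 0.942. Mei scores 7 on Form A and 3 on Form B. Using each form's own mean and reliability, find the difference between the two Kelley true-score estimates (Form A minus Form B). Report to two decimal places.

T̂_A = 0.740(7) + 0.260(19.8) = 10.3280
T̂_B = 0.942(3) + 0.058(19.8) = 3.9744
T̂_A − T̂_B = 6.3536

6.35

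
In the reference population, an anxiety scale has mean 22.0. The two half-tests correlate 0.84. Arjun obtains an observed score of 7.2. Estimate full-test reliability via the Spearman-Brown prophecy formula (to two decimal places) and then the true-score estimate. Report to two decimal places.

Spearman-Brown: ρ = 2r/(1 + r) = 2(0.84)/(1 + 0.84) = 1.680/1.84 = 0.9130 → 0.91
T̂ = 0.91(7.2) + 0.09(22.0) = 6.552 + 1.980 = 8.532 → 8.53

8.53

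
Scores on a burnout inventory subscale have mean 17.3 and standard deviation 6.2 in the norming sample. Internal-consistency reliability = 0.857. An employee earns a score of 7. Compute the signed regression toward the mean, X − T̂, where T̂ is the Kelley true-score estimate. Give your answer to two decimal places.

-1.47

T̂ = ρX + (1 − ρ)μ
  = 0.857 × 7 + 0.143 × 17.3
  = 5.999 + 2.4739
  = 8.4729
  ≈ 8.473
X − T̂ = 7 − 8.473 = -1.473 → -1.47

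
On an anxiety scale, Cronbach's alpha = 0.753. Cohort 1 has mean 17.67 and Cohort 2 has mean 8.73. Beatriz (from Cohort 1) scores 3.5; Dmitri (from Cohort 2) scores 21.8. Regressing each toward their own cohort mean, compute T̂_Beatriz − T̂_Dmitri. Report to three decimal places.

T̂_Beatriz = 0.753(3.5) + 0.247(17.67) = 6.99999
T̂_Dmitri = 0.753(21.8) + 0.247(8.73) = 18.57171
Difference = 6.99999 − 18.57171 = -11.57172

-11.572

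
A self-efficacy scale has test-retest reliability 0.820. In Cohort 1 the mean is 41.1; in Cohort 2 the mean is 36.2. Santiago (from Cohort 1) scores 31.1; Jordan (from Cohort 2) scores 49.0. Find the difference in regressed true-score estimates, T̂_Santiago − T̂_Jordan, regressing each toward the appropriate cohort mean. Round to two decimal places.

-13.80

T̂_Santiago = 0.820(31.1) + 0.180(41.1) = 32.9000
T̂_Jordan = 0.820(49.0) + 0.180(36.2) = 46.6960
Difference = 32.9000 − 46.6960 = -13.7960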